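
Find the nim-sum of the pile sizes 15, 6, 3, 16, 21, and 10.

Compute the nim-sum pairwise:
15 XOR 6 = 9
9 XOR 3 = 10
10 XOR 16 = 26
26 XOR 21 = 15
15 XOR 10 = 5

5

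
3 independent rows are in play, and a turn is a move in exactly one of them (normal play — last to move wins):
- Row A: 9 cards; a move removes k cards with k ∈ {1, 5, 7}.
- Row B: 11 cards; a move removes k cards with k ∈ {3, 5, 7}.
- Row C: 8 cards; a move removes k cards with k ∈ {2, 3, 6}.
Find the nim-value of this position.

Build the Grundy sequence for row A with g(k) = mex{g(k−s) : s ∈ {1, 5, 7}, s ≤ k}:
g(0) = mex{} = 0
g(1) = mex{0} = 1
g(2) = mex{1} = 0
g(3) = mex{0} = 1
g(4) = mex{1} = 0
g(5) = mex{0} = 1
g(6) = mex{1} = 0
g(7) = mex{0} = 1
g(8) = mex{1} = 0
g(9) = mex{0} = 1
So g(9) = 1.
Build the Grundy sequence for row B with g(k) = mex{g(k−s) : s ∈ {3, 5, 7}, s ≤ k}:
k:     0  1  2  3  4  5  6  7  8  9 10 11
g(k):  0  0  0  1  1  1  2  2  2  3  0  0
So g(11) = 0.
For row C, compute g(0), g(1), … with moves {2, 3, 6}:
g(0) = mex{} = 0
g(1) = mex{} = 0
g(2) = mex{0} = 1
g(3) = mex{0} = 1
g(4) = mex{0,1} = 2
g(5) = mex{1} = 0
g(6) = mex{0,1,2} = 3
g(7) = mex{0,2} = 1
g(8) = mex{0,1,3} = 2
So g(8) = 2.
By the Sprague-Grundy theorem, the Grundy value of a sum of independent games is the XOR of the component values.
Combined value = 1 ⊕ 0 ⊕ 2 = 3.

3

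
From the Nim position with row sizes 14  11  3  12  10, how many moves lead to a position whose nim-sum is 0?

0

Compute the nim-sum pairwise:
14 ^ 11 = 5
5 ^ 3 = 6
6 ^ 12 = 10
10 ^ 10 = 0
The nim-sum is already 0, so every move leaves a nonzero nim-sum — there are no winning moves.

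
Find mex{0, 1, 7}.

2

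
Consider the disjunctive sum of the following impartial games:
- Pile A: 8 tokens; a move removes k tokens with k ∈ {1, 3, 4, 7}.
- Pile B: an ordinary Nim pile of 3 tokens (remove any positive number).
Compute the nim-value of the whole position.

Build the Grundy sequence for pile A with g(k) = mex{g(k−s) : s ∈ {1, 3, 4, 7}, s ≤ k}:
k:     0  1  2  3  4  5  6  7  8
g(k):  0  1  0  1  2  3  2  3  0
So g(8) = 0.
Pile B is a plain Nim pile of size 3, so its Grundy value is 3.
The value of a disjunctive sum is the nim-sum of the parts.
Combined value = 0 ⊕ 3 = 3.

3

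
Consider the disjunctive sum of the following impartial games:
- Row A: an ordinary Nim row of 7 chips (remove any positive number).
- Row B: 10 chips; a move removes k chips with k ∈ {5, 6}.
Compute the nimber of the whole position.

5

Row A is a plain Nim row of size 7, so its Grundy value is 7.
For row B, compute g(0), g(1), … with moves {5, 6}:
k:     0  1  2  3  4  5  6  7  8  9 10
g(k):  0  0  0  0  0  1  1  1  1  1  2
So g(10) = 2.
By the Sprague-Grundy theorem, the Grundy value of a sum of independent games is the XOR of the component values.
Combined value = 7 ⊕ 2 = 5.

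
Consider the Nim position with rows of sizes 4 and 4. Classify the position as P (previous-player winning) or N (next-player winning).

In binary:
  100  (4)
  100  (4)
  ---
  000  (0)
The nim-sum is 0, so this is a P-position: the player to move is in a losing position under optimal play.

P-position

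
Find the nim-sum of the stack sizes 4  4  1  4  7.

Compute the nim-sum pairwise:
4 ^ 4 = 0
0 ^ 1 = 1
1 ^ 4 = 5
5 ^ 7 = 2

2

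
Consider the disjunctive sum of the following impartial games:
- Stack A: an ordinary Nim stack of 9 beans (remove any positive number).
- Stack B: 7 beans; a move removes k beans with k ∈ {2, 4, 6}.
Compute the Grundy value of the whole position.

10

Stack A is a plain Nim stack of size 9, so its Grundy value is 9.
Build the Grundy sequence for stack B with g(k) = mex{g(k−s) : s ∈ {2, 4, 6}, s ≤ k}:
g(0) = mex{} = 0
g(1) = mex{} = 0
g(2) = mex{0} = 1
g(3) = mex{0} = 1
g(4) = mex{0,1} = 2
g(5) = mex{0,1} = 2
g(6) = mex{0,1,2} = 3
g(7) = mex{0,1,2} = 3
So g(7) = 3.
The value of a disjunctive sum is the nim-sum of the parts.
Combined value = 9 XOR 3 = 10.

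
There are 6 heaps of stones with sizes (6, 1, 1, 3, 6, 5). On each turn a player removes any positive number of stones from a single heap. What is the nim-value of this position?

6

Compute the nim-sum pairwise:
6 ⊕ 1 = 7
7 ⊕ 1 = 6
6 ⊕ 3 = 5
5 ⊕ 6 = 3
3 ⊕ 5 = 6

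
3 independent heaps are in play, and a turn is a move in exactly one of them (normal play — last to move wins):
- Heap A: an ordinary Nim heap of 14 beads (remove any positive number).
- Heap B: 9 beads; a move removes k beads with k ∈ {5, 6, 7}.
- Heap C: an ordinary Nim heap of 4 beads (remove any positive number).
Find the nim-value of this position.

11

Heap A is a plain Nim heap of size 14, so its Grundy value is 14.
For heap B, compute g(0), g(1), … with moves {5, 6, 7}:
g(0) = mex{} = 0
g(1) = mex{} = 0
g(2) = mex{} = 0
g(3) = mex{} = 0
g(4) = mex{} = 0
g(5) = mex{0} = 1
g(6) = mex{0} = 1
g(7) = mex{0} = 1
g(8) = mex{0} = 1
g(9) = mex{0} = 1
So g(9) = 1.
Heap C is a plain Nim heap of size 4, so its Grundy value is 4.
The value of a disjunctive sum is the nim-sum of the parts.
Combined value = 14 XOR 1 XOR 4 = 11.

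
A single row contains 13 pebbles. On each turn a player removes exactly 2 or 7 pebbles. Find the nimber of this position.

Build the Grundy sequence with g(k) = mex{g(k−s) : s ∈ {2, 7}, s ≤ k}:
g(0) = mex{} = 0
g(1) = mex{} = 0
g(2) = mex{0} = 1
g(3) = mex{0} = 1
g(4) = mex{1} = 0
g(5) = mex{1} = 0
g(6) = mex{0} = 1
g(7) = mex{0} = 1
g(8) = mex{0,1} = 2
g(9) = mex{1} = 0
g(10) = mex{1,2} = 0
g(11) = mex{0} = 1
g(12) = mex{0} = 1
g(13) = mex{1} = 0
So g(13) = 0.

0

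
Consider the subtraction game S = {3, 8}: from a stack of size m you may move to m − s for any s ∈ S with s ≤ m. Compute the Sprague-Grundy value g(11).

0

Build the Grundy sequence with g(k) = mex{g(k−s) : s ∈ {3, 8}, s ≤ k}:
g(0) = mex{} = 0
g(1) = mex{} = 0
g(2) = mex{} = 0
g(3) = mex{0} = 1
g(4) = mex{0} = 1
g(5) = mex{0} = 1
g(6) = mex{1} = 0
g(7) = mex{1} = 0
g(8) = mex{0,1} = 2
g(9) = mex{0} = 1
g(10) = mex{0} = 1
g(11) = mex{1,2} = 0
So g(11) = 0.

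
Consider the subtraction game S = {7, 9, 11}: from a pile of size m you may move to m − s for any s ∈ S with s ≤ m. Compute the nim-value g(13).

1

Build the Grundy sequence with g(k) = mex{g(k−s) : s ∈ {7, 9, 11}, s ≤ k}:
g(0) = mex{} = 0
g(1) = mex{} = 0
g(2) = mex{} = 0
g(3) = mex{} = 0
g(4) = mex{} = 0
g(5) = mex{} = 0
g(6) = mex{} = 0
g(7) = mex{0} = 1
g(8) = mex{0} = 1
g(9) = mex{0} = 1
g(10) = mex{0} = 1
g(11) = mex{0} = 1
g(12) = mex{0} = 1
g(13) = mex{0} = 1
So g(13) = 1.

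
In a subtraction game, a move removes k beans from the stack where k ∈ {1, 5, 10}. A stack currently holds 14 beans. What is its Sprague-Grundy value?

Build the Grundy sequence with g(k) = mex{g(k−s) : s ∈ {1, 5, 10}, s ≤ k}:
g(0) = mex{} = 0
g(1) = mex{0} = 1
g(2) = mex{1} = 0
g(3) = mex{0} = 1
g(4) = mex{1} = 0
g(5) = mex{0} = 1
g(6) = mex{1} = 0
g(7) = mex{0} = 1
g(8) = mex{1} = 0
g(9) = mex{0} = 1
g(10) = mex{0,1} = 2
g(11) = mex{0,1,2} = 3
g(12) = mex{0,1,3} = 2
g(13) = mex{0,1,2} = 3
g(14) = mex{0,1,3} = 2
So g(14) = 2.

2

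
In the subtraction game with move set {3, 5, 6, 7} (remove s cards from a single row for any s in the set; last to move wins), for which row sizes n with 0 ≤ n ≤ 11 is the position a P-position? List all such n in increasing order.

0, 1, 2, 10, 11

Grundy values for subtraction set {3, 5, 6, 7}:
k:     0  1  2  3  4  5  6  7  8  9 10 11
g(k):  0  0  0  1  1  1  2  2  2  3  0  0
The P-positions (g = 0) in 0..11 are 0, 1, 2, 10, 11.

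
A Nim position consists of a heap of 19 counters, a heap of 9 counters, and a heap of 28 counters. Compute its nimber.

6

Write each in binary and XOR column by column:
  10011  (19)
  01001  (9)
  11100  (28)
  -----
  00110  (6)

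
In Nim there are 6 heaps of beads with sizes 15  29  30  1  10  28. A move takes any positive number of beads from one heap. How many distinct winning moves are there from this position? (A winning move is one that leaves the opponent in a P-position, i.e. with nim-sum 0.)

Bitwise XOR of the heap sizes:
  01111  (15)
  11101  (29)
  11110  (30)
  00001  (1)
  01010  (10)
  11100  (28)
  -----
  11011  (27)
The overall nim-sum is X = 27. A heap of size p has a winning move iff p XOR X < p (reduce it to p XOR X).
  15: 15 XOR 27 = 20 ≥ 15 — no move.
  29: 29 XOR 27 = 6 < 29 — winning move (to 6).
  30: 30 XOR 27 = 5 < 30 — winning move (to 5).
  1: 1 XOR 27 = 26 ≥ 1 — no move.
  10: 10 XOR 27 = 17 ≥ 10 — no move.
  28: 28 XOR 27 = 7 < 28 — winning move (to 7).
That gives 3 winning moves.

3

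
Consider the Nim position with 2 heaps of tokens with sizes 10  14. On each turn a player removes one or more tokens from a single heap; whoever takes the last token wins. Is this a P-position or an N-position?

N-position

Compute the nim-sum pairwise:
10 ⊕ 14 = 4
The nim-sum is 4 ≠ 0, so this is an N-position: the player to move can win.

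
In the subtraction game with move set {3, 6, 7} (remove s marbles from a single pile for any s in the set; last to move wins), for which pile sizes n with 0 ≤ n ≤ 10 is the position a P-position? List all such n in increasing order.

Build the Grundy sequence with g(k) = mex{g(k−s) : s ∈ {3, 6, 7}, s ≤ k}:
g(0) = mex{} = 0
g(1) = mex{} = 0
g(2) = mex{} = 0
g(3) = mex{0} = 1
g(4) = mex{0} = 1
g(5) = mex{0} = 1
g(6) = mex{0,1} = 2
g(7) = mex{0,1} = 2
g(8) = mex{0,1} = 2
g(9) = mex{0,1,2} = 3
g(10) = mex{1,2} = 0
The P-positions (g = 0) in 0..10 are 0, 1, 2, 10.

0, 1, 2, 10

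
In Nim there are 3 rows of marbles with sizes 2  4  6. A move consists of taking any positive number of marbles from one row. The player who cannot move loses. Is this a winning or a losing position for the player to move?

Losing position

Compute the nim-sum pairwise:
2 XOR 4 = 6
6 XOR 6 = 0
The nim-sum is 0, so this is a P-position: the player to move is in a losing position under optimal play.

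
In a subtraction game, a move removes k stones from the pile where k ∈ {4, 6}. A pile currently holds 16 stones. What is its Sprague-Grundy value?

Compute g(0), g(1), … for moves {4, 6}:
k:     0  1  2  3  4  5  6  7  8  9 10 11 12 13 14 15 16
g(k):  0  0  0  0  1  1  1  1  2  2  0  0  0  0  1  1  1
So g(16) = 1.

1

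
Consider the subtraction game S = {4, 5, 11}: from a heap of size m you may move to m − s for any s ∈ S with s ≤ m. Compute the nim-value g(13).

Build the Grundy sequence with g(k) = mex{g(k−s) : s ∈ {4, 5, 11}, s ≤ k}:
g(0) = mex{} = 0
g(1) = mex{} = 0
g(2) = mex{} = 0
g(3) = mex{} = 0
g(4) = mex{0} = 1
g(5) = mex{0} = 1
g(6) = mex{0} = 1
g(7) = mex{0} = 1
g(8) = mex{0,1} = 2
g(9) = mex{1} = 0
g(10) = mex{1} = 0
g(11) = mex{0,1} = 2
g(12) = mex{0,1,2} = 3
g(13) = mex{0,2} = 1
So g(13) = 1.

1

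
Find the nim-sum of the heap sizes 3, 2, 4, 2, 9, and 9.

In binary:
  0011  (3)
  0010  (2)
  0100  (4)
  0010  (2)
  1001  (9)
  1001  (9)
  ----
  0111  (7)

7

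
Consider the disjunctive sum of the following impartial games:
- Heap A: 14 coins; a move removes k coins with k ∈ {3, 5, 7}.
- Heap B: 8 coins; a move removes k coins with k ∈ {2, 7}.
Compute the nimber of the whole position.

For heap A, compute g(0), g(1), … with moves {3, 5, 7}:
k:     0  1  2  3  4  5  6  7  8  9 10 11 12 13 14
g(k):  0  0  0  1  1  1  2  2  2  3  0  0  0  1  1
So g(14) = 1.
For heap B, compute g(0), g(1), … with moves {2, 7}:
k:     0  1  2  3  4  5  6  7  8
g(k):  0  0  1  1  0  0  1  1  2
So g(8) = 2.
By the Sprague-Grundy theorem, the Grundy value of a sum of independent games is the XOR of the component values.
Combined value = 1 XOR 2 = 3.

3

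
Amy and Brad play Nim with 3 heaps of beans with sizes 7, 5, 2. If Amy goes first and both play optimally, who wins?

Brad wins

Compute the nim-sum pairwise:
7 ^ 5 = 2
2 ^ 2 = 0
The nim-sum is 0, so this is a P-position: the player to move is in a losing position under optimal play; Amy is about to move from it and so loses — Brad wins.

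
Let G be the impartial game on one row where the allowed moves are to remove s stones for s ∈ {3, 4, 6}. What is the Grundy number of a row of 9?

0

Compute g(0), g(1), … for moves {3, 4, 6}:
g(0) = mex{} = 0
g(1) = mex{} = 0
g(2) = mex{} = 0
g(3) = mex{0} = 1
g(4) = mex{0} = 1
g(5) = mex{0} = 1
g(6) = mex{0,1} = 2
g(7) = mex{0,1} = 2
g(8) = mex{0,1} = 2
g(9) = mex{1,2} = 0
So g(9) = 0.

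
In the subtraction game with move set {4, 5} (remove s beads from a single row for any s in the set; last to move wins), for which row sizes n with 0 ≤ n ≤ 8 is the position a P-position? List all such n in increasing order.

Grundy values for subtraction set {4, 5}:
k:     0  1  2  3  4  5  6  7  8
g(k):  0  0  0  0  1  1  1  1  2
The P-positions (g = 0) in 0..8 are 0, 1, 2, 3.

0, 1, 2, 3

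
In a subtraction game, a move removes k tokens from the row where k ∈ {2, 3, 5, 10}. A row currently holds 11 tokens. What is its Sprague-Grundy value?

Grundy values for subtraction set {2, 3, 5, 10}:
g(0) = mex{} = 0
g(1) = mex{} = 0
g(2) = mex{0} = 1
g(3) = mex{0} = 1
g(4) = mex{0,1} = 2
g(5) = mex{0,1} = 2
g(6) = mex{0,1,2} = 3
g(7) = mex{1,2} = 0
g(8) = mex{1,2,3} = 0
g(9) = mex{0,2,3} = 1
g(10) = mex{0,2} = 1
g(11) = mex{0,1,3} = 2
So g(11) = 2.

2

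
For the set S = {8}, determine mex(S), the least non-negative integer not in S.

0

0 is not in the set, so the mex is 0.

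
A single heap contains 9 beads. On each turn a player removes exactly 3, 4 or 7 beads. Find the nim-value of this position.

Compute g(0), g(1), … for moves {3, 4, 7}:
k:     0  1  2  3  4  5  6  7  8  9
g(k):  0  0  0  1  1  1  2  2  2  3
So g(9) = 3.

3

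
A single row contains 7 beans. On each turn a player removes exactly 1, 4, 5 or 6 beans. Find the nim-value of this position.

3

Grundy values for subtraction set {1, 4, 5, 6}:
k:     0  1  2  3  4  5  6  7
g(k):  0  1  0  1  2  3  2  3
So g(7) = 3.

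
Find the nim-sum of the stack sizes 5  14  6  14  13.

14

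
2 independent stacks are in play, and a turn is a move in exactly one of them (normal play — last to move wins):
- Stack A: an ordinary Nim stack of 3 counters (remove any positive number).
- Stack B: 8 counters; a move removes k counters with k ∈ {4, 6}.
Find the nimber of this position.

Stack A is a plain Nim stack of size 3, so its Grundy value is 3.
For stack B, compute g(0), g(1), … with moves {4, 6}:
g(0) = mex{} = 0
g(1) = mex{} = 0
g(2) = mex{} = 0
g(3) = mex{} = 0
g(4) = mex{0} = 1
g(5) = mex{0} = 1
g(6) = mex{0} = 1
g(7) = mex{0} = 1
g(8) = mex{0,1} = 2
So g(8) = 2.
The value of a disjunctive sum is the nim-sum of the parts.
Combined value = 3 ⊕ 2 = 1.

1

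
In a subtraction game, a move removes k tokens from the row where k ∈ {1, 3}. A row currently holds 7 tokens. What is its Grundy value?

Grundy values for subtraction set {1, 3}:
k:     0  1  2  3  4  5  6  7
g(k):  0  1  0  1  0  1  0  1
So g(7) = 1.

1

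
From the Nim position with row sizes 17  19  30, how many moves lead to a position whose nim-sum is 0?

3

Compute the nim-sum pairwise:
17 ^ 19 = 2
2 ^ 30 = 28
The overall nim-sum is X = 28. A row of size p has a winning move iff p XOR X < p (reduce it to p XOR X).
  17: 17 XOR 28 = 13 < 17 — winning move (to 13).
  19: 19 XOR 28 = 15 < 19 — winning move (to 15).
  30: 30 XOR 28 = 2 < 30 — winning move (to 2).
That gives 3 winning moves.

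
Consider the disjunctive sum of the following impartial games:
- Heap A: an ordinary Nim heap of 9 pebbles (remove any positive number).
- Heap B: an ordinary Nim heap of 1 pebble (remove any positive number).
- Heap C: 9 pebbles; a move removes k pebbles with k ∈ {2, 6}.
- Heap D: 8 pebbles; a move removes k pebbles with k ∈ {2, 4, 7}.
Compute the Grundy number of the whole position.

Heap A is a plain Nim heap of size 9, so its Grundy value is 9.
Heap B is a plain Nim heap of size 1, so its Grundy value is 1.
Build the Grundy sequence for heap C with g(k) = mex{g(k−s) : s ∈ {2, 6}, s ≤ k}:
k:     0  1  2  3  4  5  6  7  8  9
g(k):  0  0  1  1  0  0  1  1  0  0
So g(9) = 0.
Build the Grundy sequence for heap D with g(k) = mex{g(k−s) : s ∈ {2, 4, 7}, s ≤ k}:
g(0) = mex{} = 0
g(1) = mex{} = 0
g(2) = mex{0} = 1
g(3) = mex{0} = 1
g(4) = mex{0,1} = 2
g(5) = mex{0,1} = 2
g(6) = mex{1,2} = 0
g(7) = mex{0,1,2} = 3
g(8) = mex{0,2} = 1
So g(8) = 1.
By the Sprague-Grundy theorem, the Grundy value of a sum of independent games is the XOR of the component values.
Combined value = 9 ⊕ 1 ⊕ 0 ⊕ 1 = 9.

9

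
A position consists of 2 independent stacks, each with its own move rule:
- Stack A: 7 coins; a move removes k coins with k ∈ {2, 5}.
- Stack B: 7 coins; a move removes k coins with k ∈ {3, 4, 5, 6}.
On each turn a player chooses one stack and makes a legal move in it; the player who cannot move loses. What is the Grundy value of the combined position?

2

Build the Grundy sequence for stack A with g(k) = mex{g(k−s) : s ∈ {2, 5}, s ≤ k}:
k:     0  1  2  3  4  5  6  7
g(k):  0  0  1  1  0  2  1  0
So g(7) = 0.
For stack B, compute g(0), g(1), … with moves {3, 4, 5, 6}:
g(0) = mex{} = 0
g(1) = mex{} = 0
g(2) = mex{} = 0
g(3) = mex{0} = 1
g(4) = mex{0} = 1
g(5) = mex{0} = 1
g(6) = mex{0,1} = 2
g(7) = mex{0,1} = 2
So g(7) = 2.
The value of a disjunctive sum is the nim-sum of the parts.
Combined value = 0 ⊕ 2 = 2.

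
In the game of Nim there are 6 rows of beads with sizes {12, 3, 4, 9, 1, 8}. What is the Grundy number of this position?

11

Compute the nim-sum pairwise:
12 XOR 3 = 15
15 XOR 4 = 11
11 XOR 9 = 2
2 XOR 1 = 3
3 XOR 8 = 11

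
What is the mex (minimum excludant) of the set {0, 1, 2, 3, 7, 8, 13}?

The values 0, 1, 2, 3 are all present; 4 is the first non-negative integer missing from the set.

4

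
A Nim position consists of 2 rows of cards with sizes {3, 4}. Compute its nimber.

7

Nim-sum: 3 ^ 4 = 7.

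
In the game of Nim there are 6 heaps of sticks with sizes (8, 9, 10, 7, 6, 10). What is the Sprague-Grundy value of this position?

0

Nim-sum: 8 ^ 9 ^ 10 ^ 7 ^ 6 ^ 10 = 0.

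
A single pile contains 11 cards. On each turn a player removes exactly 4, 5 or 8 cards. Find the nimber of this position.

Grundy values for subtraction set {4, 5, 8}:
k:     0  1  2  3  4  5  6  7  8  9 10 11
g(k):  0  0  0  0  1  1  1  1  2  2  2  2
So g(11) = 2.

2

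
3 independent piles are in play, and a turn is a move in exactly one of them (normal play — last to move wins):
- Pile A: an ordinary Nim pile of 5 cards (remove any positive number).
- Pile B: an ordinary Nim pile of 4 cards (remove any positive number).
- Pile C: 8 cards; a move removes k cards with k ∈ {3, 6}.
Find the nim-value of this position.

3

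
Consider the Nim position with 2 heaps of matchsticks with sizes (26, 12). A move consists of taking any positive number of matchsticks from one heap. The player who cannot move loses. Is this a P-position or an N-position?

Nim-sum: 26 ^ 12 = 22.
The nim-sum is 22 ≠ 0, so this is an N-position: the player to move can win.

N-position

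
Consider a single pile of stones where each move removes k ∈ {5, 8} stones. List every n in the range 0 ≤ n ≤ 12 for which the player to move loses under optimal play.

0, 1, 2, 3, 4

Grundy values for subtraction set {5, 8}:
k:     0  1  2  3  4  5  6  7  8  9 10 11 12
g(k):  0  0  0  0  0  1  1  1  1  1  2  2  2
The P-positions (g = 0) in 0..12 are 0, 1, 2, 3, 4.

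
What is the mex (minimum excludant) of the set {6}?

0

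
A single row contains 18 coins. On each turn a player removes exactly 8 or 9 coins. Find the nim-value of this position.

0

Compute g(0), g(1), … for moves {8, 9}:
k:     0  1  2  3  4  5  6  7  8  9 10 11 12 13 14 15 16 17 18
g(k):  0  0  0  0  0  0  0  0  1  1  1  1  1  1  1  1  2  0  0
So g(18) = 0.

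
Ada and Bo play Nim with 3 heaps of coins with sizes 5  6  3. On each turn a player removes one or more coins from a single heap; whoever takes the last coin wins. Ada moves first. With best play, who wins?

Bo wins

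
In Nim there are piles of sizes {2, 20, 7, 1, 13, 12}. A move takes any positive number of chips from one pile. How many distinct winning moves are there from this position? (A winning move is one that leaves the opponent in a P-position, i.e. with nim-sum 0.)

Nim-sum: 2 ^ 20 ^ 7 ^ 1 ^ 13 ^ 12 = 17.
The overall nim-sum is X = 17. A pile of size p has a winning move iff p XOR X < p (reduce it to p XOR X).
  2: 2 XOR 17 = 19 ≥ 2 — no move.
  20: 20 XOR 17 = 5 < 20 — winning move (to 5).
  7: 7 XOR 17 = 22 ≥ 7 — no move.
  1: 1 XOR 17 = 16 ≥ 1 — no move.
  13: 13 XOR 17 = 28 ≥ 13 — no move.
  12: 12 XOR 17 = 29 ≥ 12 — no move.
That gives 1 winning move.

1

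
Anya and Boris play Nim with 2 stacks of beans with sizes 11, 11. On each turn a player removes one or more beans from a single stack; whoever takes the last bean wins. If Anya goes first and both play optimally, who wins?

Boris wins

Bitwise XOR of the heap sizes:
  1011  (11)
  1011  (11)
  ----
  0000  (0)
The nim-sum is 0, so this is a P-position: the player to move is in a losing position under optimal play; Anya is about to move from it and so loses — Boris wins.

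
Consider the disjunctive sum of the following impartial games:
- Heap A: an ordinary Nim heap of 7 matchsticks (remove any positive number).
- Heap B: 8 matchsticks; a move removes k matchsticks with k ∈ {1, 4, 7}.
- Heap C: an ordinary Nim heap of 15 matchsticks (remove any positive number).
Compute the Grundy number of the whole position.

8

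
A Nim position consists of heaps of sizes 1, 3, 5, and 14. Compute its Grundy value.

In binary:
  0001  (1)
  0011  (3)
  0101  (5)
  1110  (14)
  ----
  1001  (9)

9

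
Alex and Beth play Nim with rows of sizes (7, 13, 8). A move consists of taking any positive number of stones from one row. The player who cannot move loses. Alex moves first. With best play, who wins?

Write each in binary and XOR column by column:
  0111  (7)
  1101  (13)
  1000  (8)
  ----
  0010  (2)
The nim-sum is 2 ≠ 0, so this is an N-position: the player to move can win; Alex has a winning move.

Alex wins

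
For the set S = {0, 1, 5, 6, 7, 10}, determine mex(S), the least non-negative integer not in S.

The values 0, 1 are all present; 2 is the first non-negative integer missing from the set.

2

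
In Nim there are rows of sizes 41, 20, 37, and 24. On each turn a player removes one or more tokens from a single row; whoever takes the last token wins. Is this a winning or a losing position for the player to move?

Compute the nim-sum pairwise:
41 ^ 20 = 61
61 ^ 37 = 24
24 ^ 24 = 0
The nim-sum is 0, so this is a P-position: the player to move is in a losing position under optimal play.

Losing position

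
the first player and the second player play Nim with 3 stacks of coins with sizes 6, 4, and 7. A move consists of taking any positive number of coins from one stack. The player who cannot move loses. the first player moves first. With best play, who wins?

the first player wins

Nim-sum: 6 ^ 4 ^ 7 = 5.
The nim-sum is 5 ≠ 0, so this is an N-position: the player to move can win; the first player has a winning move.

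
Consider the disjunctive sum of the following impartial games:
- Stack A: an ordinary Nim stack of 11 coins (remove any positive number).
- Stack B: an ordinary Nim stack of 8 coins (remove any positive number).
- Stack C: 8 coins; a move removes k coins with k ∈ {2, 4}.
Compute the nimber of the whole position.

2

Stack A is a plain Nim stack of size 11, so its Grundy value is 11.
Stack B is a plain Nim stack of size 8, so its Grundy value is 8.
Grundy values for stack C (subtraction set {2, 4}):
k:     0  1  2  3  4  5  6  7  8
g(k):  0  0  1  1  2  2  0  0  1
So g(8) = 1.
The value of a disjunctive sum is the nim-sum of the parts.
Combined value = 11 XOR 8 XOR 1 = 2.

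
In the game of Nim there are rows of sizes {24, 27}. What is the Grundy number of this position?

Compute the nim-sum pairwise:
24 ⊕ 27 = 3

3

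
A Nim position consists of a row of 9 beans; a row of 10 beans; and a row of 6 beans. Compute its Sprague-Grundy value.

5

Compute the nim-sum pairwise:
9 ⊕ 10 = 3
3 ⊕ 6 = 5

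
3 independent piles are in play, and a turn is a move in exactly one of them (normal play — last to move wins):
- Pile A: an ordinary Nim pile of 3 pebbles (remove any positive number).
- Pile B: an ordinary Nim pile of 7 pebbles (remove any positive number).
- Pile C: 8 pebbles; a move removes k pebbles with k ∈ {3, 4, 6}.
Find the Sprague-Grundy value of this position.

Pile A is a plain Nim pile of size 3, so its Grundy value is 3.
Pile B is a plain Nim pile of size 7, so its Grundy value is 7.
Grundy values for pile C (subtraction set {3, 4, 6}):
g(0) = mex{} = 0
g(1) = mex{} = 0
g(2) = mex{} = 0
g(3) = mex{0} = 1
g(4) = mex{0} = 1
g(5) = mex{0} = 1
g(6) = mex{0,1} = 2
g(7) = mex{0,1} = 2
g(8) = mex{0,1} = 2
So g(8) = 2.
By the Sprague-Grundy theorem, the Grundy value of a sum of independent games is the XOR of the component values.
Combined value = 3 XOR 7 XOR 2 = 6.

6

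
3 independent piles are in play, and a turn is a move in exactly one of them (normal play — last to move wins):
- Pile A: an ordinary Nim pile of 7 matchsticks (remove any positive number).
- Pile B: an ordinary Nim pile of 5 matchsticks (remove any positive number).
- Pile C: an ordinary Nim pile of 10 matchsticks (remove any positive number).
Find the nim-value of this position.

Pile A is a plain Nim pile of size 7, so its Grundy value is 7.
Pile B is a plain Nim pile of size 5, so its Grundy value is 5.
Pile C is a plain Nim pile of size 10, so its Grundy value is 10.
The value of a disjunctive sum is the nim-sum of the parts.
Combined value = 7 ⊕ 5 ⊕ 10 = 8.

8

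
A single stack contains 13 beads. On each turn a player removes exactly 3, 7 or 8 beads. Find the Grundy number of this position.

2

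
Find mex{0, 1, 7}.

2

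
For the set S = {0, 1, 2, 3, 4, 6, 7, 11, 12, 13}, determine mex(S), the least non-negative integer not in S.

5

The values 0, 1, 2, 3, 4 are all present; 5 is the first non-negative integer missing from the set.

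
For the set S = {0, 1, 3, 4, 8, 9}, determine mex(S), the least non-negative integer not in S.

2

The values 0, 1 are all present; 2 is the first non-negative integer missing from the set.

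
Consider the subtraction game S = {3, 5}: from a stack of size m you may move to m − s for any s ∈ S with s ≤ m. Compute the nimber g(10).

Compute g(0), g(1), … for moves {3, 5}:
g(0) = mex{} = 0
g(1) = mex{} = 0
g(2) = mex{} = 0
g(3) = mex{0} = 1
g(4) = mex{0} = 1
g(5) = mex{0} = 1
g(6) = mex{0,1} = 2
g(7) = mex{0,1} = 2
g(8) = mex{1} = 0
g(9) = mex{1,2} = 0
g(10) = mex{1,2} = 0
So g(10) = 0.

0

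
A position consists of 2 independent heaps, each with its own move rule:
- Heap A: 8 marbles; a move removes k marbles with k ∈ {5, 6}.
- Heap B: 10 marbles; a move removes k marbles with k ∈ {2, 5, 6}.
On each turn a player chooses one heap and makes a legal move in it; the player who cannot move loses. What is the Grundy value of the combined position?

0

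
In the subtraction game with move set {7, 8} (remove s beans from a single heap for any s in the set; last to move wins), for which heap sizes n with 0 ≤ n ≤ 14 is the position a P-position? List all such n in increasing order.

0, 1, 2, 3, 4, 5, 6

Grundy values for subtraction set {7, 8}:
g(0) = mex{} = 0
g(1) = mex{} = 0
g(2) = mex{} = 0
g(3) = mex{} = 0
g(4) = mex{} = 0
g(5) = mex{} = 0
g(6) = mex{} = 0
g(7) = mex{0} = 1
g(8) = mex{0} = 1
g(9) = mex{0} = 1
g(10) = mex{0} = 1
g(11) = mex{0} = 1
g(12) = mex{0} = 1
g(13) = mex{0} = 1
g(14) = mex{0,1} = 2
The P-positions (g = 0) in 0..14 are 0, 1, 2, 3, 4, 5, 6.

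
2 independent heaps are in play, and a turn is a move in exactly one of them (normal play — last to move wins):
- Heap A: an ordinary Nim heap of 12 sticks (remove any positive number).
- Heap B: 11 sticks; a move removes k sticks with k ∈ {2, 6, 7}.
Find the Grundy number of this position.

13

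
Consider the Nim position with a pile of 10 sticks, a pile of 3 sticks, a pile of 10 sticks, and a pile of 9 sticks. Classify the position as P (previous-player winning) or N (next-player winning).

N-position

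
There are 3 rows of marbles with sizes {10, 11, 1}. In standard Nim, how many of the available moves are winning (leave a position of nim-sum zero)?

Compute the nim-sum pairwise:
10 ^ 11 = 1
1 ^ 1 = 0
The nim-sum is already 0, so every move leaves a nonzero nim-sum — there are no winning moves.

0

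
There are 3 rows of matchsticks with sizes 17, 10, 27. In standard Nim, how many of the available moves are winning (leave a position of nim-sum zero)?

0

Compute the nim-sum pairwise:
17 ^ 10 = 27
27 ^ 27 = 0
The nim-sum is already 0, so every move leaves a nonzero nim-sum — there are no winning moves.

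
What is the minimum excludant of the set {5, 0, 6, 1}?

The values 0, 1 are all present; 2 is the first non-negative integer missing from the set.

2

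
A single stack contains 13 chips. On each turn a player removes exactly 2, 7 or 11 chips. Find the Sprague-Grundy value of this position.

0

Build the Grundy sequence with g(k) = mex{g(k−s) : s ∈ {2, 7, 11}, s ≤ k}:
k:     0  1  2  3  4  5  6  7  8  9 10 11 12 13
g(k):  0  0  1  1  0  0  1  1  2  0  0  1  1  0
So g(13) = 0.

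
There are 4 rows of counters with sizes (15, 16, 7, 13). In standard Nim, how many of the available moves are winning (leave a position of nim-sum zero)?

In binary:
  01111  (15)
  10000  (16)
  00111  (7)
  01101  (13)
  -----
  10101  (21)
The overall nim-sum is X = 21. A row of size p has a winning move iff p XOR X < p (reduce it to p XOR X).
  15: 15 XOR 21 = 26 ≥ 15 — no move.
  16: 16 XOR 21 = 5 < 16 — winning move (to 5).
  7: 7 XOR 21 = 18 ≥ 7 — no move.
  13: 13 XOR 21 = 24 ≥ 13 — no move.
That gives 1 winning move.

1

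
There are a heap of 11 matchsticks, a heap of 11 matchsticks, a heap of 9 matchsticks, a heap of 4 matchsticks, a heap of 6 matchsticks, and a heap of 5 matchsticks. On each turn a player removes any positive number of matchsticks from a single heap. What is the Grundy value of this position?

14

Compute the nim-sum pairwise:
11 ^ 11 = 0
0 ^ 9 = 9
9 ^ 4 = 13
13 ^ 6 = 11
11 ^ 5 = 14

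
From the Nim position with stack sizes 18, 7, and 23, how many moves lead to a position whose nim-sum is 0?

3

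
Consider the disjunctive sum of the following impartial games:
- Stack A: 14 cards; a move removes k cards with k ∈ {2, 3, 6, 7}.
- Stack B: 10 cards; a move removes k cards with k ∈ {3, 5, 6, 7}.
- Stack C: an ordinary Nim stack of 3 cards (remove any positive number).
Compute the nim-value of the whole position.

Grundy values for stack A (subtraction set {2, 3, 6, 7}):
k:     0  1  2  3  4  5  6  7  8  9 10 11 12 13 14
g(k):  0  0  1  1  2  0  3  1  2  0  0  1  1  2  0
So g(14) = 0.
For stack B, compute g(0), g(1), … with moves {3, 5, 6, 7}:
g(0) = mex{} = 0
g(1) = mex{} = 0
g(2) = mex{} = 0
g(3) = mex{0} = 1
g(4) = mex{0} = 1
g(5) = mex{0} = 1
g(6) = mex{0,1} = 2
g(7) = mex{0,1} = 2
g(8) = mex{0,1} = 2
g(9) = mex{0,1,2} = 3
g(10) = mex{1,2} = 0
So g(10) = 0.
Stack C is a plain Nim stack of size 3, so its Grundy value is 3.
By the Sprague-Grundy theorem, the Grundy value of a sum of independent games is the XOR of the component values.
Combined value = 0 XOR 0 XOR 3 = 3.

3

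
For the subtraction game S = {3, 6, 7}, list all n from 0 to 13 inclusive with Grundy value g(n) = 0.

0, 1, 2, 10, 11, 12

Build the Grundy sequence with g(k) = mex{g(k−s) : s ∈ {3, 6, 7}, s ≤ k}:
k:     0  1  2  3  4  5  6  7  8  9 10 11 12 13
g(k):  0  0  0  1  1  1  2  2  2  3  0  0  0  1
The P-positions (g = 0) in 0..13 are 0, 1, 2, 10, 11, 12.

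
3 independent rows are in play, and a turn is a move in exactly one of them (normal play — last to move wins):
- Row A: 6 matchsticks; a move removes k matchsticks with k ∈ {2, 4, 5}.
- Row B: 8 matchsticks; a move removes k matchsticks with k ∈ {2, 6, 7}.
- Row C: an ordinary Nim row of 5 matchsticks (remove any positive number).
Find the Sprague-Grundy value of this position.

4

For row A, compute g(0), g(1), … with moves {2, 4, 5}:
k:     0  1  2  3  4  5  6
g(k):  0  0  1  1  2  2  3
So g(6) = 3.
Grundy values for row B (subtraction set {2, 6, 7}):
g(0) = mex{} = 0
g(1) = mex{} = 0
g(2) = mex{0} = 1
g(3) = mex{0} = 1
g(4) = mex{1} = 0
g(5) = mex{1} = 0
g(6) = mex{0} = 1
g(7) = mex{0} = 1
g(8) = mex{0,1} = 2
So g(8) = 2.
Row C is a plain Nim row of size 5, so its Grundy value is 5.
The value of a disjunctive sum is the nim-sum of the parts.
Combined value = 3 ⊕ 2 ⊕ 5 = 4.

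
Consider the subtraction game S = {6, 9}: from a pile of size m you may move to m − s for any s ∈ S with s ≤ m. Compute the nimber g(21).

1

Build the Grundy sequence with g(k) = mex{g(k−s) : s ∈ {6, 9}, s ≤ k}:
k:     0  1  2  3  4  5  6  7  8  9 10 11 12 13 14 15 16 17 18 19 20 21
g(k):  0  0  0  0  0  0  1  1  1  1  1  1  2  2  2  0  0  0  0  0  0  1
So g(21) = 1.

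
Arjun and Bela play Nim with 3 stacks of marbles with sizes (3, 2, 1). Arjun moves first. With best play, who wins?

Bela wins

Compute the nim-sum pairwise:
3 ⊕ 2 = 1
1 ⊕ 1 = 0
The nim-sum is 0, so this is a P-position: the player to move is in a losing position under optimal play; Arjun is about to move from it and so loses — Bela wins.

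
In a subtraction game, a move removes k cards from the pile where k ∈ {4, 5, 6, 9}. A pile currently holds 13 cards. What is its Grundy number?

Compute g(0), g(1), … for moves {4, 5, 6, 9}:
k:     0  1  2  3  4  5  6  7  8  9 10 11 12 13
g(k):  0  0  0  0  1  1  1  1  2  2  2  2  3  0
So g(13) = 0.

0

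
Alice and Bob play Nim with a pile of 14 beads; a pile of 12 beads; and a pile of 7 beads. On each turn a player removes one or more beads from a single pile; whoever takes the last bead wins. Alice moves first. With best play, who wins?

Alice wins

Compute the nim-sum pairwise:
14 ⊕ 12 = 2
2 ⊕ 7 = 5
The nim-sum is 5 ≠ 0, so this is an N-position: the player to move can win; Alice has a winning move.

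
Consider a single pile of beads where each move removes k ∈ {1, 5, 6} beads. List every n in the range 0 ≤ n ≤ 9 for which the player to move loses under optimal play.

0, 2, 4

Grundy values for subtraction set {1, 5, 6}:
k:     0  1  2  3  4  5  6  7  8  9
g(k):  0  1  0  1  0  1  2  3  2  3
The P-positions (g = 0) in 0..9 are 0, 2, 4.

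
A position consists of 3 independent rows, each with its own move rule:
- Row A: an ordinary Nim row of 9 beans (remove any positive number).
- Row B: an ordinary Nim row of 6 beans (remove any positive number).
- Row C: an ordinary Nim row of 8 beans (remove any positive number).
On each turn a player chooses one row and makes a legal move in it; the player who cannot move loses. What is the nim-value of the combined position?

Row A is a plain Nim row of size 9, so its Grundy value is 9.
Row B is a plain Nim row of size 6, so its Grundy value is 6.
Row C is a plain Nim row of size 8, so its Grundy value is 8.
The value of a disjunctive sum is the nim-sum of the parts.
Combined value = 9 XOR 6 XOR 8 = 7.

7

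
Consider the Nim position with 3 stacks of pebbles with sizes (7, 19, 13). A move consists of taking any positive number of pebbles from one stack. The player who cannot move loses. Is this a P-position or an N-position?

N-position

In binary:
  00111  (7)
  10011  (19)
  01101  (13)
  -----
  11001  (25)
The nim-sum is 25 ≠ 0, so this is an N-position: the player to move can win.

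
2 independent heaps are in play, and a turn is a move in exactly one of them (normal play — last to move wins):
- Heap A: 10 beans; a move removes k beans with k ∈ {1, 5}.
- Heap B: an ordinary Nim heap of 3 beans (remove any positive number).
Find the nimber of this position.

3

Build the Grundy sequence for heap A with g(k) = mex{g(k−s) : s ∈ {1, 5}, s ≤ k}:
k:     0  1  2  3  4  5  6  7  8  9 10
g(k):  0  1  0  1  0  1  0  1  0  1  0
So g(10) = 0.
Heap B is a plain Nim heap of size 3, so its Grundy value is 3.
The value of a disjunctive sum is the nim-sum of the parts.
Combined value = 0 ⊕ 3 = 3.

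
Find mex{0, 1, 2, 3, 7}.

The values 0, 1, 2, 3 are all present; 4 is the first non-negative integer missing from the set.

4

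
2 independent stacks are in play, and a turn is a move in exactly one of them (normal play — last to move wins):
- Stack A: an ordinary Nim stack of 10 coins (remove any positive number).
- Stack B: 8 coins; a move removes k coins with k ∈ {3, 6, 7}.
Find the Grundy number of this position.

Stack A is a plain Nim stack of size 10, so its Grundy value is 10.
Build the Grundy sequence for stack B with g(k) = mex{g(k−s) : s ∈ {3, 6, 7}, s ≤ k}:
g(0) = mex{} = 0
g(1) = mex{} = 0
g(2) = mex{} = 0
g(3) = mex{0} = 1
g(4) = mex{0} = 1
g(5) = mex{0} = 1
g(6) = mex{0,1} = 2
g(7) = mex{0,1} = 2
g(8) = mex{0,1} = 2
So g(8) = 2.
The value of a disjunctive sum is the nim-sum of the parts.
Combined value = 10 ⊕ 2 = 8.

8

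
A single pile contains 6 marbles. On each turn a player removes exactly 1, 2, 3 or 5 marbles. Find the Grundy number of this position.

2

Build the Grundy sequence with g(k) = mex{g(k−s) : s ∈ {1, 2, 3, 5}, s ≤ k}:
g(0) = mex{} = 0
g(1) = mex{0} = 1
g(2) = mex{0,1} = 2
g(3) = mex{0,1,2} = 3
g(4) = mex{1,2,3} = 0
g(5) = mex{0,2,3} = 1
g(6) = mex{0,1,3} = 2
So g(6) = 2.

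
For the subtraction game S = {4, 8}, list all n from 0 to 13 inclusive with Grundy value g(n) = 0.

Grundy values for subtraction set {4, 8}:
k:     0  1  2  3  4  5  6  7  8  9 10 11 12 13
g(k):  0  0  0  0  1  1  1  1  2  2  2  2  0  0
The P-positions (g = 0) in 0..13 are 0, 1, 2, 3, 12, 13.

0, 1, 2, 3, 12, 13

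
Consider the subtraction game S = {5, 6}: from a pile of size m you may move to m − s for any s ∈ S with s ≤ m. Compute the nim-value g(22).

Compute g(0), g(1), … for moves {5, 6}:
k:     0  1  2  3  4  5  6  7  8  9 10 11 12 13 14 15 16 17 18 19 20 21 22
g(k):  0  0  0  0  0  1  1  1  1  1  2  0  0  0  0  0  1  1  1  1  1  2  0
So g(22) = 0.

0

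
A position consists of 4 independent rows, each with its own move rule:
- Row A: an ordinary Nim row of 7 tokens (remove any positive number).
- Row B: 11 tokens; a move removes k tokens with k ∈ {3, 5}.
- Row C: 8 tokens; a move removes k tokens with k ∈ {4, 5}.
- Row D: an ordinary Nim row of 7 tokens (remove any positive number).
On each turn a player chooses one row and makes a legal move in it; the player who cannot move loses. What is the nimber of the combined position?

3

Row A is a plain Nim row of size 7, so its Grundy value is 7.
For row B, compute g(0), g(1), … with moves {3, 5}:
g(0) = mex{} = 0
g(1) = mex{} = 0
g(2) = mex{} = 0
g(3) = mex{0} = 1
g(4) = mex{0} = 1
g(5) = mex{0} = 1
g(6) = mex{0,1} = 2
g(7) = mex{0,1} = 2
g(8) = mex{1} = 0
g(9) = mex{1,2} = 0
g(10) = mex{1,2} = 0
g(11) = mex{0,2} = 1
So g(11) = 1.
Grundy values for row C (subtraction set {4, 5}):
k:     0  1  2  3  4  5  6  7  8
g(k):  0  0  0  0  1  1  1  1  2
So g(8) = 2.
Row D is a plain Nim row of size 7, so its Grundy value is 7.
By the Sprague-Grundy theorem, the Grundy value of a sum of independent games is the XOR of the component values.
Combined value = 7 XOR 1 XOR 2 XOR 7 = 3.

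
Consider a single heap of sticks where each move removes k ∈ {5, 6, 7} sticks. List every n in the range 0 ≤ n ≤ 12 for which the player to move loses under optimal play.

0, 1, 2, 3, 4, 12

Build the Grundy sequence with g(k) = mex{g(k−s) : s ∈ {5, 6, 7}, s ≤ k}:
k:     0  1  2  3  4  5  6  7  8  9 10 11 12
g(k):  0  0  0  0  0  1  1  1  1  1  2  2  0
The P-positions (g = 0) in 0..12 are 0, 1, 2, 3, 4, 12.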